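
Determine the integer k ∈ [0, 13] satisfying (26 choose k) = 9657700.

C(26,k) increases on 0 ≤ k ≤ 13. C(26,11) = 7726160 and C(26,12) = 9657700, so k = 12.

12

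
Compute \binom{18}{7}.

C(18,7) = (18·17·16·15·14·13·12) / 7! = 160392960 / 5040 = 31824.

31824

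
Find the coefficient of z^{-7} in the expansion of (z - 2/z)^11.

-28160

General term: C(11,j)·(z)^j·(-2/z)^(11-j), with z-exponent 1j − 1(11−j) = 2j − 11.
Set 2j − 11 = -7: j = 2.
C(11,2) = 55; 1^2 = 1; (-2)^9 = -512.
Coefficient = 55 · 1 · (-512) = -28160.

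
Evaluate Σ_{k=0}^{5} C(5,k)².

252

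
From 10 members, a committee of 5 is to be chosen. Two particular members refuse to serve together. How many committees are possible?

196

All 5-subsets: C(10,5) = 252. Those containing both fixed elements: C(8,3) = 56.
252 − 56 = 196.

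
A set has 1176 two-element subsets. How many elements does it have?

n(n−1)/2 = 1176 ⇒ n(n−1) = 2352. Since 49·48 = 2352, n = 49.

49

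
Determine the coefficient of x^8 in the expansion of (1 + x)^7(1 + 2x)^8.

Coefficient of x^8 = Σ_{j} C(7,j)·1^j·C(8,8-j)·2^(8-j) for j from 0 to 7.
= 256 + 7168 + 37632 + 62720 + 39200 + 9408 + 784 + 16 = 157184.

157184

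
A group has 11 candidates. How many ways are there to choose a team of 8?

165

This is C(11,8) = 165.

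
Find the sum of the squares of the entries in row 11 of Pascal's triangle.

705432

Σ C(11,i)² is the coefficient of x^11 in (1+x)^11(1+x)^11 = (1+x)^22, i.e. C(22,11) = 705432.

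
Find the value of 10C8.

45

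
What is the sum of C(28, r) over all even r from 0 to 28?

Half of (1+1)^28 + (1−1)^28 gives the even-index sum: 2^27 = 134217728.

134217728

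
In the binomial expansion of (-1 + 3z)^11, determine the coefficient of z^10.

-649539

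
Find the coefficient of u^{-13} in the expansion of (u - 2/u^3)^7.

-672

General term: C(7,j)·(u)^j·(-2/u^3)^(7-j), with u-exponent 1j − 3(7−j) = 4j − 21.
Set 4j − 21 = -13: j = 2.
C(7,2) = 21; 1^2 = 1; (-2)^5 = -32.
Coefficient = 21 · 1 · (-32) = -672.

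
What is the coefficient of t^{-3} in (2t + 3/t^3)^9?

145152

General term: C(9,j)·(2t)^j·(3/t^3)^(9-j), with t-exponent 1j − 3(9−j) = 4j − 27.
Set 4j − 27 = -3: j = 6.
C(9,6) = 84; 2^6 = 64; 3^3 = 27.
Coefficient = 84 · 64 · 27 = 145152.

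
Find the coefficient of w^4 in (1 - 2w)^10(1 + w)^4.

Coefficient of w^4 = Σ_{j} C(10,j)·(-2)^j·C(4,4-j)·1^(4-j) for j from 0 to 4.
= 1 + (-80) + 1080 + (-3840) + 3360 = 521.

521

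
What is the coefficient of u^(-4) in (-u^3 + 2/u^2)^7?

672

General term: C(7,j)·(-u^3)^j·(2/u^2)^(7-j), with u-exponent 3j − 2(7−j) = 5j − 14.
Set 5j − 14 = -4: j = 2.
C(7,2) = 21; (-1)^2 = 1; 2^5 = 32.
Coefficient = 21 · 1 · 32 = 672.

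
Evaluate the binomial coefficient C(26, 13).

C(26,13) = (26·25·24·23·22·21·20·19·18·17·16·15·14) / 13! = 64764752532480000 / 6227020800 = 10400600.

10400600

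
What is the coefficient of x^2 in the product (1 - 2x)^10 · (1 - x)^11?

455

Coefficient of x^2 = Σ_{j} C(10,j)·(-2)^j·C(11,2-j)·(-1)^(2-j) for j from 0 to 2.
= 55 + 220 + 180 = 455.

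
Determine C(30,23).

C(30,23) = C(30,7) by symmetry.
C(30,7) = (30·29·28·27·26·25·24) / 7! = 10260432000 / 5040 = 2035800.

2035800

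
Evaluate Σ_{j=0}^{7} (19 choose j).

1 + 19 + 171 + 969 + 3876 + 11628 + 27132 + 50388 = 94184.

94184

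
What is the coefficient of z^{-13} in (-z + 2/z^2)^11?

-42240

General term: C(11,j)·(-z)^j·(2/z^2)^(11-j), with z-exponent 1j − 2(11−j) = 3j − 22.
Set 3j − 22 = -13: j = 3.
C(11,3) = 165; (-1)^3 = -1; 2^8 = 256.
Coefficient = 165 · (-1) · 256 = -42240.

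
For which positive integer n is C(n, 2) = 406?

29

n(n−1)/2 = 406 ⇒ n(n−1) = 812. Since 29·28 = 812, n = 29.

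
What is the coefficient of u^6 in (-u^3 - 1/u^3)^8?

56

General term: C(8,j)·(-u^3)^j·(-1/u^3)^(8-j), with u-exponent 3j − 3(8−j) = 6j − 24.
Set 6j − 24 = 6: j = 5.
C(8,5) = 56; (-1)^5 = -1; (-1)^3 = -1.
Coefficient = 56 · (-1) · (-1) = 56.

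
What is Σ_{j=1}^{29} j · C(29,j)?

Differentiating (1+x)^29 and setting x=1: Σ j·C(29,j) = 29·2^28 = 7784628224.

7784628224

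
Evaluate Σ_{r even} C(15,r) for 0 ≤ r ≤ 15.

16384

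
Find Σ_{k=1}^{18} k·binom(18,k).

Differentiating (1+x)^18 and setting x=1: Σ k·C(18,k) = 18·2^17 = 2359296.

2359296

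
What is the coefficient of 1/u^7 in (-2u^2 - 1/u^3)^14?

439296

General term: C(14,j)·(-2u^2)^j·(-1/u^3)^(14-j), with u-exponent 2j − 3(14−j) = 5j − 42.
Set 5j − 42 = -7: j = 7.
C(14,7) = 3432; (-2)^7 = -128; (-1)^7 = -1.
Coefficient = 3432 · (-128) · (-1) = 439296.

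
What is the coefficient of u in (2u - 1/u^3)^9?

4608

General term: C(9,j)·(2u)^j·(-1/u^3)^(9-j), with u-exponent 1j − 3(9−j) = 4j − 27.
Set 4j − 27 = 1: j = 7.
C(9,7) = 36; 2^7 = 128; (-1)^2 = 1.
Coefficient = 36 · 128 · 1 = 4608.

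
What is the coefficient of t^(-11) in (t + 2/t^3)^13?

109824

General term: C(13,j)·(t)^j·(2/t^3)^(13-j), with t-exponent 1j − 3(13−j) = 4j − 39.
Set 4j − 39 = -11: j = 7.
C(13,7) = 1716; 1^7 = 1; 2^6 = 64.
Coefficient = 1716 · 1 · 64 = 109824.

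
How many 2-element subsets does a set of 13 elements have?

C(13,2) = (13·12) / 2! = 156 / 2 = 78.

78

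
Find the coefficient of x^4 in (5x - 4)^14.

The general term is C(14,j)·(5x)^j·(-4)^(14-j); the x^4 term has j = 4.
C(14,4) = 1001.
Coefficient = C(14,4) · 5^4 · (-4)^10 = 1001 · 625 · 1048576 = 656015360000.

656015360000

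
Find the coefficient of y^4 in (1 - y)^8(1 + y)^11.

4

Coefficient of y^4 = Σ_{j} C(8,j)·(-1)^j·C(11,4-j)·1^(4-j) for j from 0 to 4.
= 330 + (-1320) + 1540 + (-616) + 70 = 4.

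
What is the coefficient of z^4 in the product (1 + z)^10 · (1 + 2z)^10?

23670

Coefficient of z^4 = Σ_{j} C(10,j)·1^j·C(10,4-j)·2^(4-j) for j from 0 to 4.
= 3360 + 9600 + 8100 + 2400 + 210 = 23670.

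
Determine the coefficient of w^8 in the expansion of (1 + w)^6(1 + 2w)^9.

225648

Coefficient of w^8 = Σ_{j} C(6,j)·1^j·C(9,8-j)·2^(8-j) for j from 0 to 6.
= 2304 + 27648 + 80640 + 80640 + 30240 + 4032 + 144 = 225648.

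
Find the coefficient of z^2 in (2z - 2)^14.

1490944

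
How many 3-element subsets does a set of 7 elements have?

C(7,3) = (7·6·5) / 3! = 210 / 6 = 35.

35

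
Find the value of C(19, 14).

11628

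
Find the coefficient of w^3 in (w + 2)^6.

160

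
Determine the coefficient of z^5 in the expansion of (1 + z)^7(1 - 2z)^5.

-81

Coefficient of z^5 = Σ_{j} C(7,j)·1^j·C(5,5-j)·(-2)^(5-j) for j from 0 to 5.
= (-32) + 560 + (-1680) + 1400 + (-350) + 21 = -81.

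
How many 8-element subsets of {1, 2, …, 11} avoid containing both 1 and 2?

81

All 8-subsets: C(11,8) = 165. Those containing both fixed elements: C(9,6) = 84.
165 − 84 = 81.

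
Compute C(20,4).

4845

C(20,4) = (20·19·18·17) / 4! = 116280 / 24 = 4845.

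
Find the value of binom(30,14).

C(30,14) = (30·29·28·27·26·25·24·23·22·21·20·19·18·17) / 14! = 12677700308232960000 / 87178291200 = 145422675.

145422675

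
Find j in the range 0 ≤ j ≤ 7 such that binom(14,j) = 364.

3

C(14,j) increases on 0 ≤ j ≤ 7. C(14,2) = 91 and C(14,3) = 364, so j = 3.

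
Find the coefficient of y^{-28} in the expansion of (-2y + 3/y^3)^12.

15588936

General term: C(12,j)·(-2y)^j·(3/y^3)^(12-j), with y-exponent 1j − 3(12−j) = 4j − 36.
Set 4j − 36 = -28: j = 2.
C(12,2) = 66; (-2)^2 = 4; 3^10 = 59049.
Coefficient = 66 · 4 · 59049 = 15588936.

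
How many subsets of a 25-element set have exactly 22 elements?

Choose the 22 positions: C(25,22) = 2300.

2300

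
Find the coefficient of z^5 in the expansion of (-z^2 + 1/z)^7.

35

General term: C(7,j)·(-z^2)^j·(1/z)^(7-j), with z-exponent 2j − 1(7−j) = 3j − 7.
Set 3j − 7 = 5: j = 4.
C(7,4) = 35; (-1)^4 = 1; 1^3 = 1.
Coefficient = 35 · 1 · 1 = 35.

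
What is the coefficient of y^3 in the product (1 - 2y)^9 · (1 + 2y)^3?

Coefficient of y^3 = Σ_{j} C(9,j)·(-2)^j·C(3,3-j)·2^(3-j) for j from 0 to 3.
= 8 + (-216) + 864 + (-672) = -16.

-16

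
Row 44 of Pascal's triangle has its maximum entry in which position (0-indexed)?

22

C(44,m) is maximized at m = 44/2 = 22.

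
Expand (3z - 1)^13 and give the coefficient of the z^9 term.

The general term is C(13,j)·(3z)^j·(-1)^(13-j); the z^9 term has j = 9.
C(13,9) = 715.
Coefficient = C(13,9) · 3^9 = 715 · 19683 = 14073345.

14073345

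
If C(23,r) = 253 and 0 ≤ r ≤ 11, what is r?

2

C(23,r) increases on 0 ≤ r ≤ 11. C(23,1) = 23 and C(23,2) = 253, so r = 2.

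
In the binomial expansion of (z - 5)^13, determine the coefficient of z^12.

The general term is C(13,j)·(z)^j·(-5)^(13-j); the z^12 term has j = 12.
C(13,12) = 13.
Coefficient = C(13,12) · (-5)^1 = 13 · (-5) = -65.

-65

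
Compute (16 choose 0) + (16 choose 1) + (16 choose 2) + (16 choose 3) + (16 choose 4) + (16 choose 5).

6885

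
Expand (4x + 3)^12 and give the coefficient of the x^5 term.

The general term is C(12,j)·(4x)^j·(3)^(12-j); the x^5 term has j = 5.
C(12,5) = 792.
Coefficient = C(12,5) · 4^5 · 3^7 = 792 · 1024 · 2187 = 1773674496.

1773674496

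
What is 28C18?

C(28,18) = C(28,10) by symmetry.
C(28,10) = (28·27·26·25·24·23·22·21·20·19) / 10! = 47621141568000 / 3628800 = 13123110.

13123110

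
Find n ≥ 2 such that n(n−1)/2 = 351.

n(n−1)/2 = 351 ⇒ n(n−1) = 702. Since 27·26 = 702, n = 27.

27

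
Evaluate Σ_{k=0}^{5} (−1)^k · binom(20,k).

-11628

The partial alternating sum Σ_{k=0}^{5} (−1)^k C(20,k) = (−1)^5 C(19,5) = -11628.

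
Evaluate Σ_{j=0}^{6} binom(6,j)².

By Vandermonde's identity, Σ C(6,j)² = C(12,6) = 924.

924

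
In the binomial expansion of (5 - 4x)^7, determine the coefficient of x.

-437500

The general term is C(7,j)·(5)^j·(-4x)^(7-j); the x^1 term has j = 6.
C(7,6) = 7.
Coefficient = C(7,6) · 5^6 · (-4)^1 = 7 · 15625 · (-4) = -437500.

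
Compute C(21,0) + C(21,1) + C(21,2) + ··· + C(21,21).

The entries of row 21 sum to 2^21 = 2097152.

2097152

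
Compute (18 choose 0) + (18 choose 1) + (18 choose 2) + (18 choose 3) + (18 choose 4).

1 + 18 + 153 + 816 + 3060 = 4048.

4048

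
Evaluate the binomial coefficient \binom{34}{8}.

C(34,8) = (34·33·32·31·30·29·28·27) / 8! = 732058145280 / 40320 = 18156204.

18156204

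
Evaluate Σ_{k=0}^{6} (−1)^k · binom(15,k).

3003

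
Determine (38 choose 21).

28781143380

C(38,21) = C(38,17) by symmetry.
C(38,17) = (38·37·36·35·34·33·32·31·30·29·28·27·26·25·24·23·22) / 17! = 10237090866494416404480000 / 355687428096000 = 28781143380.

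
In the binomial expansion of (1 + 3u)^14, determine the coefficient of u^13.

22320522

The general term is C(14,j)·(1)^j·(3u)^(14-j); the u^13 term has j = 1.
C(14,1) = 14.
Coefficient = C(14,1) · 3^13 = 14 · 1594323 = 22320522.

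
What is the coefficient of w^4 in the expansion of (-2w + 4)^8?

286720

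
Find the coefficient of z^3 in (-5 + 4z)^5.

16000

The general term is C(5,j)·(-5)^j·(4z)^(5-j); the z^3 term has j = 2.
C(5,2) = 10.
Coefficient = C(5,2) · (-5)^2 · 4^3 = 10 · 25 · 64 = 16000.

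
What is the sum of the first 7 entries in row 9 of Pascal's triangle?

466

1 + 9 + 36 + 84 + 126 + 126 + 84 = 466.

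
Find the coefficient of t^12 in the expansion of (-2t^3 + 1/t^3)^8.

1792

General term: C(8,j)·(-2t^3)^j·(1/t^3)^(8-j), with t-exponent 3j − 3(8−j) = 6j − 24.
Set 6j − 24 = 12: j = 6.
C(8,6) = 28; (-2)^6 = 64; 1^2 = 1.
Coefficient = 28 · 64 · 1 = 1792.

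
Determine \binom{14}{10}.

1001

C(14,10) = C(14,4) by symmetry.
C(14,4) = (14·13·12·11) / 4! = 24024 / 24 = 1001.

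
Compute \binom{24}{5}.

42504

C(24,5) = (24·23·22·21·20) / 5! = 5100480 / 120 = 42504.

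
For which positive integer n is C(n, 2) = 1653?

n(n−1)/2 = 1653 ⇒ n(n−1) = 3306. Since 58·57 = 3306, n = 58.

58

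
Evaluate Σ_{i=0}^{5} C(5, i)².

252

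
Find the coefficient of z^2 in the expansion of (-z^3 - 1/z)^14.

General term: C(14,j)·(-z^3)^j·(-1/z)^(14-j), with z-exponent 3j − 1(14−j) = 4j − 14.
Set 4j − 14 = 2: j = 4.
C(14,4) = 1001; (-1)^4 = 1; (-1)^10 = 1.
Coefficient = 1001 · 1 · 1 = 1001.

1001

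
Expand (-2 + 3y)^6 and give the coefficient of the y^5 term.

The general term is C(6,j)·(-2)^j·(3y)^(6-j); the y^5 term has j = 1.
C(6,1) = 6.
Coefficient = C(6,1) · (-2)^1 · 3^5 = 6 · (-2) · 243 = -2916.

-2916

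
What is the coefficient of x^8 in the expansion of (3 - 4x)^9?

The general term is C(9,j)·(3)^j·(-4x)^(9-j); the x^8 term has j = 1.
C(9,1) = 9.
Coefficient = C(9,1) · 3^1 · (-4)^8 = 9 · 3 · 65536 = 1769472.

1769472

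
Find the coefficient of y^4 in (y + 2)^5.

10

The general term is C(5,j)·(y)^j·(2)^(5-j); the y^4 term has j = 4.
C(5,4) = 5.
Coefficient = C(5,4) · 2^1 = 5 · 2 = 10.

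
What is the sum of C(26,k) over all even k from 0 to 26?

Even-k terms of row 26 sum to 2^25 = 33554432.

33554432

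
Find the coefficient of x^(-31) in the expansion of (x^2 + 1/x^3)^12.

General term: C(12,j)·(x^2)^j·(1/x^3)^(12-j), with x-exponent 2j − 3(12−j) = 5j − 36.
Set 5j − 36 = -31: j = 1.
C(12,1) = 12; 1^1 = 1; 1^11 = 1.
Coefficient = 12 · 1 · 1 = 12.

12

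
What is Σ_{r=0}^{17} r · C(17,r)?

Since r·C(17,r) = 17·C(16,r−1), the sum is 17·2^16 = 17·65536 = 1114112.

1114112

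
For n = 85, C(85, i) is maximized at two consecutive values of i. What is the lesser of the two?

42

For odd n = 85, C(85,i) peaks at i = (n−1)/2 and (n+1)/2; the lesser is 42.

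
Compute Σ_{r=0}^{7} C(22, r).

1 + 22 + 231 + 1540 + 7315 + 26334 + 74613 + 170544 = 280600.

280600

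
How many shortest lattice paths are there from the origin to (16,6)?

74613

Each path is a sequence of 22 steps with 16 rights: C(22,16) = 74613.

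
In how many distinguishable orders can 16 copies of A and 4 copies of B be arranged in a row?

Choose positions for the A's: C(20,16) = 4845.

4845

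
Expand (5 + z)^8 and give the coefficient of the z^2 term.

437500

The general term is C(8,j)·(5)^j·(z)^(8-j); the z^2 term has j = 6.
C(8,6) = 28.
Coefficient = C(8,6) · 5^6 = 28 · 15625 = 437500.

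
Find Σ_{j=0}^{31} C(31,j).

2147483648

Setting x = 1 in (1+x)^31 gives Σ C(31,j) = 2^31 = 2147483648.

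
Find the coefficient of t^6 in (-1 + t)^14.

3003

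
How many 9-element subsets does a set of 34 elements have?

52451256

C(34,9) = (34·33·32·31·30·29·28·27·26) / 9! = 19033511777280 / 362880 = 52451256.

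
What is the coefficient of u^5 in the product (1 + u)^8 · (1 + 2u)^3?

1372

Coefficient of u^5 = Σ_{j} C(8,j)·1^j·C(3,5-j)·2^(5-j) for j from 2 to 5.
= 224 + 672 + 420 + 56 = 1372.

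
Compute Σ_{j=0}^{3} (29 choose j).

1 + 29 + 406 + 3654 = 4090.

4090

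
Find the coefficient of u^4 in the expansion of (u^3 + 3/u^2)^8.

General term: C(8,j)·(u^3)^j·(3/u^2)^(8-j), with u-exponent 3j − 2(8−j) = 5j − 16.
Set 5j − 16 = 4: j = 4.
C(8,4) = 70; 1^4 = 1; 3^4 = 81.
Coefficient = 70 · 1 · 81 = 5670.

5670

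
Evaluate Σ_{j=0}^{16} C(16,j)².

601080390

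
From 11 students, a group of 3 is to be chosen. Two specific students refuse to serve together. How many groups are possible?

All 3-subsets: C(11,3) = 165. Those containing both fixed elements: C(9,1) = 9.
165 − 9 = 156.

156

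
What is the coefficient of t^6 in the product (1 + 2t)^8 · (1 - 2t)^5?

1280

Coefficient of t^6 = Σ_{j} C(8,j)·2^j·C(5,6-j)·(-2)^(6-j) for j from 1 to 6.
= (-512) + 8960 + (-35840) + 44800 + (-17920) + 1792 = 1280.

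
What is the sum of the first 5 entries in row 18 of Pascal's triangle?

4048

1 + 18 + 153 + 816 + 3060 = 4048.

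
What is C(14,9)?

2002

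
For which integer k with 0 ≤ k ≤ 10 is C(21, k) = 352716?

10

C(21,k) increases on 0 ≤ k ≤ 10. C(21,9) = 293930 and C(21,10) = 352716, so k = 10.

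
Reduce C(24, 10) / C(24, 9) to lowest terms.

3/2

C(n,k+1)/C(n,k) = (n−k)/(k+1) = (24−9)/(9+1) = 15/10 = 3/2.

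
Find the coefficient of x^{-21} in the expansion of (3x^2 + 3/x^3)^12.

116917020

General term: C(12,j)·(3x^2)^j·(3/x^3)^(12-j), with x-exponent 2j − 3(12−j) = 5j − 36.
Set 5j − 36 = -21: j = 3.
C(12,3) = 220; 3^3 = 27; 3^9 = 19683.
Coefficient = 220 · 27 · 19683 = 116917020.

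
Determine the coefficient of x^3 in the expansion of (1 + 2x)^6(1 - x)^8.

Coefficient of x^3 = Σ_{j} C(6,j)·2^j·C(8,3-j)·(-1)^(3-j) for j from 0 to 3.
= (-56) + 336 + (-480) + 160 = -40.

-40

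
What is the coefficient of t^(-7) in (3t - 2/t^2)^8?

General term: C(8,j)·(3t)^j·(-2/t^2)^(8-j), with t-exponent 1j − 2(8−j) = 3j − 16.
Set 3j − 16 = -7: j = 3.
C(8,3) = 56; 3^3 = 27; (-2)^5 = -32.
Coefficient = 56 · 27 · (-32) = -48384.

-48384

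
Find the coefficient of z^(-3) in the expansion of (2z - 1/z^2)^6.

General term: C(6,j)·(2z)^j·(-1/z^2)^(6-j), with z-exponent 1j − 2(6−j) = 3j − 12.
Set 3j − 12 = -3: j = 3.
C(6,3) = 20; 2^3 = 8; (-1)^3 = -1.
Coefficient = 20 · 8 · (-1) = -160.

-160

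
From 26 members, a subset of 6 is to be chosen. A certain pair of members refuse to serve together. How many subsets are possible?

219604

All 6-subsets: C(26,6) = 230230. Those containing both fixed elements: C(24,4) = 10626.
230230 − 10626 = 219604.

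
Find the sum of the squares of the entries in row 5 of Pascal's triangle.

By Vandermonde's identity, Σ C(5,j)² = C(10,5) = 252.

252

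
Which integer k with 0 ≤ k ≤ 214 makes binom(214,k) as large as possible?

107

C(214,k) is maximized at k = 214/2 = 107.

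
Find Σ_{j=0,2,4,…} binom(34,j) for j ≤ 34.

Even-j terms of row 34 sum to 2^33 = 8589934592.

8589934592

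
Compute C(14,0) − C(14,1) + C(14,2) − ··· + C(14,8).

1287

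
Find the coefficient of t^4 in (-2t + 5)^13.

The general term is C(13,j)·(-2t)^j·(5)^(13-j); the t^4 term has j = 4.
C(13,4) = 715.
Coefficient = C(13,4) · (-2)^4 · 5^9 = 715 · 16 · 1953125 = 22343750000.

22343750000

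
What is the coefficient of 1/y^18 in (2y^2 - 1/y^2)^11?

22

General term: C(11,j)·(2y^2)^j·(-1/y^2)^(11-j), with y-exponent 2j − 2(11−j) = 4j − 22.
Set 4j − 22 = -18: j = 1.
C(11,1) = 11; 2^1 = 2; (-1)^10 = 1.
Coefficient = 11 · 2 · 1 = 22.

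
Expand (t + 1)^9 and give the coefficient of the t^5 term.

126

The general term is C(9,j)·(t)^j·(1)^(9-j); the t^5 term has j = 5.
C(9,5) = 126.
Coefficient = C(9,5) = 126.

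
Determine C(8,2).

C(8,2) = (8·7) / 2! = 56 / 2 = 28.

28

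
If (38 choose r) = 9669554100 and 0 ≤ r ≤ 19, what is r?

14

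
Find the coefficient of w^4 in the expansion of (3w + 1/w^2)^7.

General term: C(7,j)·(3w)^j·(1/w^2)^(7-j), with w-exponent 1j − 2(7−j) = 3j − 14.
Set 3j − 14 = 4: j = 6.
C(7,6) = 7; 3^6 = 729; 1^1 = 1.
Coefficient = 7 · 729 · 1 = 5103.

5103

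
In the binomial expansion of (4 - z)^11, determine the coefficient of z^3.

The general term is C(11,j)·(4)^j·(-z)^(11-j); the z^3 term has j = 8.
C(11,8) = 165.
Coefficient = C(11,8) · 4^8 · (-1)^3 = 165 · 65536 · (-1) = -10813440.

-10813440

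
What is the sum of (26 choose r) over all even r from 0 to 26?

Half of (1+1)^26 + (1−1)^26 gives the even-index sum: 2^25 = 33554432.

33554432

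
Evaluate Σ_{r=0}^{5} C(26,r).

1 + 26 + 325 + 2600 + 14950 + 65780 = 83682.

83682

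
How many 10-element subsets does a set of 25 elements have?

C(25,10) = (25·24·23·22·21·20·19·18·17·16) / 10! = 11861676288000 / 3628800 = 3268760.

3268760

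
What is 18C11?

31824

C(18,11) = C(18,7) by symmetry.
C(18,7) = (18·17·16·15·14·13·12) / 7! = 160392960 / 5040 = 31824.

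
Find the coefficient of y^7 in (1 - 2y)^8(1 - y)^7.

-108545

Coefficient of y^7 = Σ_{j} C(8,j)·(-2)^j·C(7,7-j)·(-1)^(7-j) for j from 0 to 7.
= (-1) + (-112) + (-2352) + (-15680) + (-39200) + (-37632) + (-12544) + (-1024) = -108545.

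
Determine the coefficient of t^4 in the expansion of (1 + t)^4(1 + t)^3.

35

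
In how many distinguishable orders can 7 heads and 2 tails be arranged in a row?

Choose positions for the heads: C(9,7) = 36.

36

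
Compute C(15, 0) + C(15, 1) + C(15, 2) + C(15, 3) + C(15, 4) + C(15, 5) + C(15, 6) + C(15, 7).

1 + 15 + 105 + 455 + 1365 + 3003 + 5005 + 6435 = 16384.

16384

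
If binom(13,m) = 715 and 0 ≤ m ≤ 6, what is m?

C(13,m) increases on 0 ≤ m ≤ 6. C(13,3) = 286 and C(13,4) = 715, so m = 4.

4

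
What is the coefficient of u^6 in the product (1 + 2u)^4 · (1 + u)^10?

Coefficient of u^6 = Σ_{j} C(4,j)·2^j·C(10,6-j)·1^(6-j) for j from 0 to 4.
= 210 + 2016 + 5040 + 3840 + 720 = 11826.

11826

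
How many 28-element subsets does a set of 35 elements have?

6724520

C(35,28) = C(35,7) by symmetry.
C(35,7) = (35·34·33·32·31·30·29) / 7! = 33891580800 / 5040 = 6724520.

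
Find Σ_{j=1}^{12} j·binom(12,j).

Differentiating (1+x)^12 and setting x=1: Σ j·C(12,j) = 12·2^11 = 24576.

24576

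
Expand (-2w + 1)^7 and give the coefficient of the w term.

The general term is C(7,j)·(-2w)^j·(1)^(7-j); the w^1 term has j = 1.
C(7,1) = 7.
Coefficient = C(7,1) · (-2)^1 = 7 · (-2) = -14.

-14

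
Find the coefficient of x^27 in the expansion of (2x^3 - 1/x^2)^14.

General term: C(14,j)·(2x^3)^j·(-1/x^2)^(14-j), with x-exponent 3j − 2(14−j) = 5j − 28.
Set 5j − 28 = 27: j = 11.
C(14,11) = 364; 2^11 = 2048; (-1)^3 = -1.
Coefficient = 364 · 2048 · (-1) = -745472.

-745472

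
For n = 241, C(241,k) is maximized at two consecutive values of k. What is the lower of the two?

For odd n = 241, C(241,k) peaks at k = (n−1)/2 and (n+1)/2; the lower is 120.

120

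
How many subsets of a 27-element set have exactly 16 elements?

Choose the 16 positions: C(27,16) = 13037895.

13037895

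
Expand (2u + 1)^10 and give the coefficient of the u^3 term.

The general term is C(10,j)·(2u)^j·(1)^(10-j); the u^3 term has j = 3.
C(10,3) = 120.
Coefficient = C(10,3) · 2^3 = 120 · 8 = 960.

960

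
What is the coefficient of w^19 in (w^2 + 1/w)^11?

General term: C(11,j)·(w^2)^j·(1/w)^(11-j), with w-exponent 2j − 1(11−j) = 3j − 11.
Set 3j − 11 = 19: j = 10.
C(11,10) = 11; 1^10 = 1; 1^1 = 1.
Coefficient = 11 · 1 · 1 = 11.

11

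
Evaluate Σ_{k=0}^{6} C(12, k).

2510

1 + 12 + 66 + 220 + 495 + 792 + 924 = 2510.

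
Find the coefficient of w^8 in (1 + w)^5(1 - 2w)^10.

4320

Coefficient of w^8 = Σ_{j} C(5,j)·1^j·C(10,8-j)·(-2)^(8-j) for j from 0 to 5.
= 11520 + (-76800) + 134400 + (-80640) + 16800 + (-960) = 4320.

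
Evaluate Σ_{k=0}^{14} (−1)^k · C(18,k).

The partial alternating sum Σ_{k=0}^{14} (−1)^k C(18,k) = (−1)^14 C(17,14) = 680.

680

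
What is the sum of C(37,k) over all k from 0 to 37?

137438953472

Setting x = 1 in (1+x)^37 gives Σ C(37,k) = 2^37 = 137438953472.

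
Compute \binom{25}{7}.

480700

C(25,7) = (25·24·23·22·21·20·19) / 7! = 2422728000 / 5040 = 480700.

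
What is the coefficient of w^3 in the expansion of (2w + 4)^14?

12213813248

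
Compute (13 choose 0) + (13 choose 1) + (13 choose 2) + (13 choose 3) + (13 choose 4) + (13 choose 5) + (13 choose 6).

4096

1 + 13 + 78 + 286 + 715 + 1287 + 1716 = 4096.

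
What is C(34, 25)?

52451256

C(34,25) = C(34,9) by symmetry.
C(34,9) = (34·33·32·31·30·29·28·27·26) / 9! = 19033511777280 / 362880 = 52451256.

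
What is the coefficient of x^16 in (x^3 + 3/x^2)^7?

21

General term: C(7,j)·(x^3)^j·(3/x^2)^(7-j), with x-exponent 3j − 2(7−j) = 5j − 14.
Set 5j − 14 = 16: j = 6.
C(7,6) = 7; 1^6 = 1; 3^1 = 3.
Coefficient = 7 · 1 · 3 = 21.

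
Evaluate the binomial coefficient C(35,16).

C(35,16) = (35·34·33·32·31·30·29·28·27·26·25·24·23·22·21·20) / 16! = 84945040381058457600000 / 20922789888000 = 4059928950.

4059928950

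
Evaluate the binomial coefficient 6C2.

C(6,2) = (6·5) / 2! = 30 / 2 = 15.

15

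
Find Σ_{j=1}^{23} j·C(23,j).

96468992

Differentiating (1+x)^23 and setting x=1: Σ j·C(23,j) = 23·2^22 = 96468992.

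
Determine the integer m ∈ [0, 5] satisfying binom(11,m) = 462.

5

C(11,m) increases on 0 ≤ m ≤ 5. C(11,4) = 330 and C(11,5) = 462, so m = 5.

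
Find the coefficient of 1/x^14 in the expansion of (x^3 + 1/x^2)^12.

66

General term: C(12,j)·(x^3)^j·(1/x^2)^(12-j), with x-exponent 3j − 2(12−j) = 5j − 24.
Set 5j − 24 = -14: j = 2.
C(12,2) = 66; 1^2 = 1; 1^10 = 1.
Coefficient = 66 · 1 · 1 = 66.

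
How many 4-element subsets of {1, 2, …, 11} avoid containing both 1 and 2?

All 4-subsets: C(11,4) = 330. Those containing both fixed elements: C(9,2) = 36.
330 − 36 = 294.

294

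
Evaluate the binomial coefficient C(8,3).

C(8,3) = (8·7·6) / 3! = 336 / 6 = 56.

56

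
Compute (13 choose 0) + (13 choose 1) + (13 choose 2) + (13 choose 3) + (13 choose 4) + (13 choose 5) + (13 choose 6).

1 + 13 + 78 + 286 + 715 + 1287 + 1716 = 4096.

4096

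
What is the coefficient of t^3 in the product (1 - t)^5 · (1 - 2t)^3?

Coefficient of t^3 = Σ_{j} C(5,j)·(-1)^j·C(3,3-j)·(-2)^(3-j) for j from 0 to 3.
= (-8) + (-60) + (-60) + (-10) = -138.

-138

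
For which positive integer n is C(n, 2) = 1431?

54

n(n−1)/2 = 1431 ⇒ n(n−1) = 2862. Since 54·53 = 2862, n = 54.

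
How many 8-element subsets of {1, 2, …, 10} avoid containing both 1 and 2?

17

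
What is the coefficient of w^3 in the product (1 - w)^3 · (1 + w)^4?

-3

Coefficient of w^3 = Σ_{j} C(3,j)·(-1)^j·C(4,3-j)·1^(3-j) for j from 0 to 3.
= 4 + (-18) + 12 + (-1) = -3.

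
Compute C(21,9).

293930

C(21,9) = (21·20·19·18·17·16·15·14·13) / 9! = 106661318400 / 362880 = 293930.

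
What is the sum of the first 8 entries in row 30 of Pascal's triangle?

2804012

1 + 30 + 435 + 4060 + 27405 + 142506 + 593775 + 2035800 = 2804012.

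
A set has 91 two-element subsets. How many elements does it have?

14

n(n−1)/2 = 91 ⇒ n(n−1) = 182. Since 14·13 = 182, n = 14.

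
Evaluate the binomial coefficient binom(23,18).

C(23,18) = C(23,5) by symmetry.
C(23,5) = (23·22·21·20·19) / 5! = 4037880 / 120 = 33649.

33649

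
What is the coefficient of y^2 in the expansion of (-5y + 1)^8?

The general term is C(8,j)·(-5y)^j·(1)^(8-j); the y^2 term has j = 2.
C(8,2) = 28.
Coefficient = C(8,2) · (-5)^2 = 28 · 25 = 700.

700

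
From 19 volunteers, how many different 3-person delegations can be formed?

969

This is C(19,3) = 969.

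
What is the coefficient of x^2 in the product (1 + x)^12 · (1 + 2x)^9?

426

Coefficient of x^2 = Σ_{j} C(12,j)·1^j·C(9,2-j)·2^(2-j) for j from 0 to 2.
= 144 + 216 + 66 = 426.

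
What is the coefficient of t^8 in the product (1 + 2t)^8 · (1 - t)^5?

Coefficient of t^8 = Σ_{j} C(8,j)·2^j·C(5,8-j)·(-1)^(8-j) for j from 3 to 8.
= (-448) + 5600 + (-17920) + 17920 + (-5120) + 256 = 288.

288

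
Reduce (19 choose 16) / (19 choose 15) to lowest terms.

1/4

C(n,k+1)/C(n,k) = (n−k)/(k+1) = (19−15)/(15+1) = 4/16 = 1/4.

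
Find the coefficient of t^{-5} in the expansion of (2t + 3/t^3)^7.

15120

General term: C(7,j)·(2t)^j·(3/t^3)^(7-j), with t-exponent 1j − 3(7−j) = 4j − 21.
Set 4j − 21 = -5: j = 4.
C(7,4) = 35; 2^4 = 16; 3^3 = 27.
Coefficient = 35 · 16 · 27 = 15120.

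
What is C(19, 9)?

C(19,9) = (19·18·17·16·15·14·13·12·11) / 9! = 33522128640 / 362880 = 92378.

92378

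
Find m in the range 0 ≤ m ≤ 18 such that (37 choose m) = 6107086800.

C(37,m) increases on 0 ≤ m ≤ 18. C(37,13) = 3562467300 and C(37,14) = 6107086800, so m = 14.

14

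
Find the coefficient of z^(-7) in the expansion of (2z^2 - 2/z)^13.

-638976

General term: C(13,j)·(2z^2)^j·(-2/z)^(13-j), with z-exponent 2j − 1(13−j) = 3j − 13.
Set 3j − 13 = -7: j = 2.
C(13,2) = 78; 2^2 = 4; (-2)^11 = -2048.
Coefficient = 78 · 4 · (-2048) = -638976.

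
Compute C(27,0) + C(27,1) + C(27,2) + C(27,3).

3304

1 + 27 + 351 + 2925 = 3304.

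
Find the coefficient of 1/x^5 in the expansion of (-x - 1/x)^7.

General term: C(7,j)·(-x)^j·(-1/x)^(7-j), with x-exponent 1j − 1(7−j) = 2j − 7.
Set 2j − 7 = -5: j = 1.
C(7,1) = 7; (-1)^1 = -1; (-1)^6 = 1.
Coefficient = 7 · (-1) · 1 = -7.

-7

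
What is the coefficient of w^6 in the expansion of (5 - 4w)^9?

43008000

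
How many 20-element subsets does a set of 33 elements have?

573166440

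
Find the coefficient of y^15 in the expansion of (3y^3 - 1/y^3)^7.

-5103

General term: C(7,j)·(3y^3)^j·(-1/y^3)^(7-j), with y-exponent 3j − 3(7−j) = 6j − 21.
Set 6j − 21 = 15: j = 6.
C(7,6) = 7; 3^6 = 729; (-1)^1 = -1.
Coefficient = 7 · 729 · (-1) = -5103.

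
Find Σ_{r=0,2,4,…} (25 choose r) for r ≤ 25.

16777216

Even-r terms of row 25 sum to 2^24 = 16777216.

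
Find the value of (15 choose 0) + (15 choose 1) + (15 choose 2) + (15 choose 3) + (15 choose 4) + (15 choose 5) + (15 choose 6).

1 + 15 + 105 + 455 + 1365 + 3003 + 5005 = 9949.

9949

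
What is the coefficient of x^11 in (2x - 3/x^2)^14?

-344064

General term: C(14,j)·(2x)^j·(-3/x^2)^(14-j), with x-exponent 1j − 2(14−j) = 3j − 28.
Set 3j − 28 = 11: j = 13.
C(14,13) = 14; 2^13 = 8192; (-3)^1 = -3.
Coefficient = 14 · 8192 · (-3) = -344064.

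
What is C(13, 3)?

286

C(13,3) = (13·12·11) / 3! = 1716 / 6 = 286.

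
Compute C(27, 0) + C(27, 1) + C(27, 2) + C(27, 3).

3304

1 + 27 + 351 + 2925 = 3304.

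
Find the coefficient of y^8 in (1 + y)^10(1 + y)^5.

(1 + y)^10(1 + y)^5 = (1 + y)^15, so the coefficient of y^8 is C(15,8)·1^8 = 6435·1 = 6435.

6435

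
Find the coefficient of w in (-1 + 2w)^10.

-20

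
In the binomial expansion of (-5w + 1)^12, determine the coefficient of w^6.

The general term is C(12,j)·(-5w)^j·(1)^(12-j); the w^6 term has j = 6.
C(12,6) = 924.
Coefficient = C(12,6) · (-5)^6 = 924 · 15625 = 14437500.

14437500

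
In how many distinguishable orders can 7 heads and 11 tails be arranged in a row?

31824

Choose positions for the heads: C(18,7) = 31824.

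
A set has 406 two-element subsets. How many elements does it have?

29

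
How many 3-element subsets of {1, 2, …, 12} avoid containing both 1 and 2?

210

All 3-subsets: C(12,3) = 220. Those containing both fixed elements: C(10,1) = 10.
220 − 10 = 210.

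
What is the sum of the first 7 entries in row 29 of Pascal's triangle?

621616

1 + 29 + 406 + 3654 + 23751 + 118755 + 475020 = 621616.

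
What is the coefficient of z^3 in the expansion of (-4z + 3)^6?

-34560

The general term is C(6,j)·(-4z)^j·(3)^(6-j); the z^3 term has j = 3.
C(6,3) = 20.
Coefficient = C(6,3) · (-4)^3 · 3^3 = 20 · (-64) · 27 = -34560.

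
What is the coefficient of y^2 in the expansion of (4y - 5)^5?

The general term is C(5,j)·(4y)^j·(-5)^(5-j); the y^2 term has j = 2.
C(5,2) = 10.
Coefficient = C(5,2) · 4^2 · (-5)^3 = 10 · 16 · (-125) = -20000.

-20000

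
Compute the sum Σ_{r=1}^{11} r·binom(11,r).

Since r·C(11,r) = 11·C(10,r−1), the sum is 11·2^10 = 11·1024 = 11264.

11264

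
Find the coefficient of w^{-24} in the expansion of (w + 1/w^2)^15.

General term: C(15,j)·(w)^j·(1/w^2)^(15-j), with w-exponent 1j − 2(15−j) = 3j − 30.
Set 3j − 30 = -24: j = 2.
C(15,2) = 105; 1^2 = 1; 1^13 = 1.
Coefficient = 105 · 1 · 1 = 105.

105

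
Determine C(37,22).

C(37,22) = C(37,15) by symmetry.
C(37,15) = (37·36·35·34·33·32·31·30·29·28·27·26·25·24·23) / 15! = 12245324002983751680000 / 1307674368000 = 9364199760.

9364199760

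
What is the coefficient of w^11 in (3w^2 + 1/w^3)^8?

General term: C(8,j)·(3w^2)^j·(1/w^3)^(8-j), with w-exponent 2j − 3(8−j) = 5j − 24.
Set 5j − 24 = 11: j = 7.
C(8,7) = 8; 3^7 = 2187; 1^1 = 1.
Coefficient = 8 · 2187 · 1 = 17496.

17496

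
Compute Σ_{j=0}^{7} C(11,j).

1 + 11 + 55 + 165 + 330 + 462 + 462 + 330 = 1816.

1816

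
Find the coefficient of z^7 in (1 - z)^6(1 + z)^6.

0

Coefficient of z^7 = Σ_{j} C(6,j)·(-1)^j·C(6,7-j)·1^(7-j) for j from 1 to 6.
= (-6) + 90 + (-300) + 300 + (-90) + 6 = 0.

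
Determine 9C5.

126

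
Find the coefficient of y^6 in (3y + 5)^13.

The general term is C(13,j)·(3y)^j·(5)^(13-j); the y^6 term has j = 6.
C(13,6) = 1716.
Coefficient = C(13,6) · 3^6 · 5^7 = 1716 · 729 · 78125 = 97731562500.

97731562500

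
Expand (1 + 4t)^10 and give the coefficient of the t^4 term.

The general term is C(10,j)·(1)^j·(4t)^(10-j); the t^4 term has j = 6.
C(10,6) = 210.
Coefficient = C(10,6) · 4^4 = 210 · 256 = 53760.

53760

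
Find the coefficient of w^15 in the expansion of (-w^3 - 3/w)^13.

General term: C(13,j)·(-w^3)^j·(-3/w)^(13-j), with w-exponent 3j − 1(13−j) = 4j − 13.
Set 4j − 13 = 15: j = 7.
C(13,7) = 1716; (-1)^7 = -1; (-3)^6 = 729.
Coefficient = 1716 · (-1) · 729 = -1250964.

-1250964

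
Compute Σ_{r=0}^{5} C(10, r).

1 + 10 + 45 + 120 + 210 + 252 = 638.

638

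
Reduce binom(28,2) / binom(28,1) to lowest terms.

C(n,k+1)/C(n,k) = (n−k)/(k+1) = (28−1)/(1+1) = 27/2.

27/2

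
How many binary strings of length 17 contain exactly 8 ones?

24310

Choose the 8 positions: C(17,8) = 24310.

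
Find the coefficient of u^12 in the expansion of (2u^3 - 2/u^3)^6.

-384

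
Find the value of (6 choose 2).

C(6,2) = (6·5) / 2! = 30 / 2 = 15.

15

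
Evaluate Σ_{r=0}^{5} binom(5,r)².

252

By Vandermonde's identity, Σ C(5,r)² = C(10,5) = 252.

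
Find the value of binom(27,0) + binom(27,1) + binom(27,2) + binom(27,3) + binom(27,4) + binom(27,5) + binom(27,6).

397594

1 + 27 + 351 + 2925 + 17550 + 80730 + 296010 = 397594.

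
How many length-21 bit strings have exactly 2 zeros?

Choose the 2 positions: C(21,2) = 210.

210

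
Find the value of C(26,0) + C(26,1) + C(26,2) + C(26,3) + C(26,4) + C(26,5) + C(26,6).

313912

1 + 26 + 325 + 2600 + 14950 + 65780 + 230230 = 313912.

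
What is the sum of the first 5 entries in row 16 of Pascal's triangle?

1 + 16 + 120 + 560 + 1820 = 2517.

2517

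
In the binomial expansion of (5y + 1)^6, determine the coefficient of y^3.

The general term is C(6,j)·(5y)^j·(1)^(6-j); the y^3 term has j = 3.
C(6,3) = 20.
Coefficient = C(6,3) · 5^3 = 20 · 125 = 2500.

2500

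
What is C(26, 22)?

14950

C(26,22) = C(26,4) by symmetry.
C(26,4) = (26·25·24·23) / 4! = 358800 / 24 = 14950.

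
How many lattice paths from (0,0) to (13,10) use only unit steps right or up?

1144066

Each path is a sequence of 23 steps with 13 rights: C(23,13) = 1144066.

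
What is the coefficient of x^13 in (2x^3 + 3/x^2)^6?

General term: C(6,j)·(2x^3)^j·(3/x^2)^(6-j), with x-exponent 3j − 2(6−j) = 5j − 12.
Set 5j − 12 = 13: j = 5.
C(6,5) = 6; 2^5 = 32; 3^1 = 3.
Coefficient = 6 · 32 · 3 = 576.

576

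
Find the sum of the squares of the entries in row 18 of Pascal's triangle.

By Vandermonde's identity, Σ C(18,i)² = C(36,18) = 9075135300.

9075135300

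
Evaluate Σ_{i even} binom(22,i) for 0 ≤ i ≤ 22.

2097152

Even-i terms of row 22 sum to 2^21 = 2097152.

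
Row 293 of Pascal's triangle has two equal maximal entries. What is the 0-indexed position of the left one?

For odd n = 293, C(293,j) peaks at j = (n−1)/2 and (n+1)/2; the lesser is 146.

146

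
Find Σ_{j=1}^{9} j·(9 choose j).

2304

Since j·C(9,j) = 9·C(8,j−1), the sum is 9·2^8 = 9·256 = 2304.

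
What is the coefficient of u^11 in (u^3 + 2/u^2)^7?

General term: C(7,j)·(u^3)^j·(2/u^2)^(7-j), with u-exponent 3j − 2(7−j) = 5j − 14.
Set 5j − 14 = 11: j = 5.
C(7,5) = 21; 1^5 = 1; 2^2 = 4.
Coefficient = 21 · 1 · 4 = 84.

84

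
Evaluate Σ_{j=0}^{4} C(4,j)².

70

Σ C(4,j)² is the coefficient of x^4 in (1+x)^4(1+x)^4 = (1+x)^8, i.e. C(8,4) = 70.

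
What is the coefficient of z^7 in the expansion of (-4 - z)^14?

56229888

The general term is C(14,j)·(-4)^j·(-z)^(14-j); the z^7 term has j = 7.
C(14,7) = 3432.
Coefficient = C(14,7) · (-4)^7 · (-1)^7 = 3432 · (-16384) · (-1) = 56229888.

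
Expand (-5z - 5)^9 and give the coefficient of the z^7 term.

-70312500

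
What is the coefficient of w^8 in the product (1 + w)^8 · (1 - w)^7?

Coefficient of w^8 = Σ_{j} C(8,j)·1^j·C(7,8-j)·(-1)^(8-j) for j from 1 to 8.
= (-8) + 196 + (-1176) + 2450 + (-1960) + 588 + (-56) + 1 = 35.

35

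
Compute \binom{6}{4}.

15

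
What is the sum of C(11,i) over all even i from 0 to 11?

1024

Half of (1+1)^11 + (1−1)^11 gives the even-index sum: 2^10 = 1024.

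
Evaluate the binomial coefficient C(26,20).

C(26,20) = C(26,6) by symmetry.
C(26,6) = (26·25·24·23·22·21) / 6! = 165765600 / 720 = 230230.

230230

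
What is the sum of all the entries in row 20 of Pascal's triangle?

Setting x = 1 in (1+x)^20 gives Σ C(20,k) = 2^20 = 1048576.

1048576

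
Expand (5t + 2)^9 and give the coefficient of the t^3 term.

The general term is C(9,j)·(5t)^j·(2)^(9-j); the t^3 term has j = 3.
C(9,3) = 84.
Coefficient = C(9,3) · 5^3 · 2^6 = 84 · 125 · 64 = 672000.

672000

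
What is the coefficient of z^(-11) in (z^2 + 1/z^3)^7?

21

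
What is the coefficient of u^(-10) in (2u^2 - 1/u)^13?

26

General term: C(13,j)·(2u^2)^j·(-1/u)^(13-j), with u-exponent 2j − 1(13−j) = 3j − 13.
Set 3j − 13 = -10: j = 1.
C(13,1) = 13; 2^1 = 2; (-1)^12 = 1.
Coefficient = 13 · 2 · 1 = 26.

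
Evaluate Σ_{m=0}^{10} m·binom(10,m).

5120

Differentiating (1+x)^10 and setting x=1: Σ m·C(10,m) = 10·2^9 = 5120.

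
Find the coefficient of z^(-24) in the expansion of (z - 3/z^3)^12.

-4330260

General term: C(12,j)·(z)^j·(-3/z^3)^(12-j), with z-exponent 1j − 3(12−j) = 4j − 36.
Set 4j − 36 = -24: j = 3.
C(12,3) = 220; 1^3 = 1; (-3)^9 = -19683.
Coefficient = 220 · 1 · (-19683) = -4330260.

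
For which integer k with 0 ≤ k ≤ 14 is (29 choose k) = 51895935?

C(29,k) increases on 0 ≤ k ≤ 14. C(29,11) = 34597290 and C(29,12) = 51895935, so k = 12.

12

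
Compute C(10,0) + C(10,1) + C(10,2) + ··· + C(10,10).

The entries of row 10 sum to 2^10 = 1024.

1024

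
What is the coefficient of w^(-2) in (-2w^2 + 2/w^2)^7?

General term: C(7,j)·(-2w^2)^j·(2/w^2)^(7-j), with w-exponent 2j − 2(7−j) = 4j − 14.
Set 4j − 14 = -2: j = 3.
C(7,3) = 35; (-2)^3 = -8; 2^4 = 16.
Coefficient = 35 · (-8) · 16 = -4480.

-4480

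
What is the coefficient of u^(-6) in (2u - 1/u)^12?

-1760

General term: C(12,j)·(2u)^j·(-1/u)^(12-j), with u-exponent 1j − 1(12−j) = 2j − 12.
Set 2j − 12 = -6: j = 3.
C(12,3) = 220; 2^3 = 8; (-1)^9 = -1.
Coefficient = 220 · 8 · (-1) = -1760.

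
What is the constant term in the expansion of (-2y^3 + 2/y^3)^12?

General term: C(12,j)·(-2y^3)^j·(2/y^3)^(12-j), with y-exponent 3j − 3(12−j) = 6j − 36.
Set 6j − 36 = 0: j = 6.
C(12,6) = 924; (-2)^6 = 64; 2^6 = 64.
Coefficient = 924 · 64 · 64 = 3784704.

3784704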